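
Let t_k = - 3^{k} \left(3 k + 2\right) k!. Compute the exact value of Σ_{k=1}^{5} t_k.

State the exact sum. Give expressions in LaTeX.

Step 1: r(k) = 3*(k + 1)*(3*k + 5)/(3*k + 2).
So A=3*k + 3 and B=1, with C=k + 2/3.
Set up (3*k + 3)·f(k+1) − (1)·f(k) − (k + 2/3) = 0.
Degrees (1,0,1) ⇒ d ≤ 0.
Match coefficients ⇒ f(k) = 1/3.
Then R = B(k−1)f/C = 1/(3*k + 2), so s_k = R(k)·t_k = -3**k*factorial(k).
s_(k+1) − s_k = -3**k*(3*k + 2)*factorial(k) = t_k.
Evaluate s at k=6 and k=1: -524880 and -3; difference -524877.

Σ = -524877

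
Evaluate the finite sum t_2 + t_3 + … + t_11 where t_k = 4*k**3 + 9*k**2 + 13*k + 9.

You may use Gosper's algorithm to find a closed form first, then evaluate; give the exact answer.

Σ = 22900

Ratio r(k) = (4*k**3 + 21*k**2 + 43*k + 35)/(4*k**3 + 9*k**2 + 13*k + 9).
Normal form (A,B,C) = (1, 1, k**3 + 9*k**2/4 + 13*k/4 + 9/4).
Set up (1)·f(k+1) − (1)·f(k) − (k**3 + 9*k**2/4 + 13*k/4 + 9/4) = 0.
Bound: deg f ≤ 4.
Solving with deg f ≤ 4: f(k) = k*(k**3 + k**2 + 3*k + 4)/4.
Then R = B(k−1)f/C = k*(k**3 + k**2 + 3*k + 4)/(4*k**3 + 9*k**2 + 13*k + 9), so s_k = R(k)·t_k = k*(k**3 + k**2 + 3*k + 4).
Verify: 4*k**3 + 9*k**2 + 13*k + 9 matches t_k.
Σ_(k=2)^(11) t_k = s_(12) − s_(2) = 22944 − (44) = 22900.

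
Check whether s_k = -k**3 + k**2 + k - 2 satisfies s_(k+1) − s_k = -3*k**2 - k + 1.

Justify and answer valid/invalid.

s_(k+1) = -k**3 - 2*k**2 - 1
s_(k+1) − s_k = -3*k**2 - k + 1
(s_(k+1) − s_k) − t_k = 0

Valid — Δs_k = t_k.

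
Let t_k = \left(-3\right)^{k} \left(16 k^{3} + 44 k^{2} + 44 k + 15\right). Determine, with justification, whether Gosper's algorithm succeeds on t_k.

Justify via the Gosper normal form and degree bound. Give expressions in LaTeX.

Step 1: r(k) = 3*(-16*k**3 - 92*k**2 - 180*k - 119)/(16*k**3 + 44*k**2 + 44*k + 15).
A = -3, B = 1, C = k**3 + 11*k**2/4 + 11*k/4 + 15/16.
Need (-3)·f(k+1) − (1)·f(k) = k**3 + 11*k**2/4 + 11*k/4 + 15/16.
d = 3 from the (0,0,3) case.
A polynomial solution: f(k) = -k*(4*k**2 + 2*k - 1)/16.
R(k) = B(k−1)·f(k)/C(k) = -k*(4*k**2 + 2*k - 1)/((4*k + 3)*(4*k**2 + 8*k + 5)); s_k = R·t_k = (-3)**k*k*(-4*k**2 - 2*k + 1).
s_(k+1) − s_k = (-3)**k*(16*k**3 + 44*k**2 + 44*k + 15) = t_k.

Yes. s_k = \left(-3\right)^{k} k \left(- 4 k^{2} - 2 k + 1\right).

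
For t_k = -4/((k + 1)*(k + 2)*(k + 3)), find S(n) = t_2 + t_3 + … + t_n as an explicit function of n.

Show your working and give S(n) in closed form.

r(k) = (k + 1)/(k + 4) after simplifying.
A = k + 1, B = k + 4, C = 1.
f must satisfy (k + 1)·f(k+1) − (k + 3)·f(k) = 1.
Bound: deg f ≤ 2.
Match coefficients ⇒ f(k) = k*(k + 3)/4.
Get s_k = R·t_k = k*(-k - 3)/((k + 1)*(k + 2)) with R(k) = B(k−1)f(k)/C(k) = k*(k + 3)**2/4.
Check: Δs_k = -4/(k**3 + 6*k**2 + 11*k + 6). ✓
Evaluate: s_(n+1) = (-n**2 - 5*n - 4)/(n**2 + 5*n + 6); subtract s_(2) = -5/6 ⇒ S(n) = (-n**2 - 5*n + 6)/(6*(n**2 + 5*n + 6)).

S(n) = (-n**2 - 5*n + 6)/(6*(n**2 + 5*n + 6))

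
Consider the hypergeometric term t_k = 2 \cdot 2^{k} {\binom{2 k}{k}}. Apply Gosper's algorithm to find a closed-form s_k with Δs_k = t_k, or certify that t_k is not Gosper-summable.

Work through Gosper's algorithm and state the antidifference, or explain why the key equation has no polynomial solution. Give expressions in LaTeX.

Compute t_(k+1)/t_k: get 4*(2*k + 1)/(k + 1).
Gosper form: A/B · C(k+1)/C(k) with A=8*k + 4, B=k + 1, C=1.
Solve (8*k + 4)·f(k+1) − (k)·f(k) = 1.
deg f ≤ -1 (via 1,1,0).
Negative degree bound (-1): no f exists, t_k not Gosper-summable.

none (Gosper's algorithm certifies no s_k)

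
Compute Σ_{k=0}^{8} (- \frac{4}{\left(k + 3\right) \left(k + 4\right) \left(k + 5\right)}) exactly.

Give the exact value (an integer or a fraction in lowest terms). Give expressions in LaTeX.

The ratio is (k + 3)/(k + 6).
Factor: A=k + 3; B=k + 6; C=1.
Need (k + 3)·f(k+1) − (k + 5)·f(k) = 1.
Bound: deg f ≤ 2.
Match coefficients ⇒ f(k) = k*(k + 7)/24.
So s_k = (B(k−1)f/C)·t_k = (k*(k + 5)*(k + 7)/24)·t_k = k*(-k - 7)/(6*(k + 3)*(k + 4)).
Verify: -4/(k**3 + 12*k**2 + 47*k + 60) matches t_k.
Telescoping: Σ = s_(9) − s_(0) = -2/13 − (0) = -2/13.

Σ = -2/13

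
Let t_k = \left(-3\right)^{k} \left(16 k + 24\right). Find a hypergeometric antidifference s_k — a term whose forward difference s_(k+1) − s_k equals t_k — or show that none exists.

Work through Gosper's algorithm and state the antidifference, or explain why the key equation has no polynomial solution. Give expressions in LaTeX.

s_k = \left(-3\right)^{k} \left(- 4 k - 3\right)

Compute t_(k+1)/t_k: get 3*(-2*k - 5)/(2*k + 3).
A = -3, B = 1, C = k + 3/2.
Solve (-3)·f(k+1) − (1)·f(k) = k + 3/2.
From deg A=0, deg B=0, deg C=1: d=1.
Match coefficients ⇒ f(k) = -(4*k + 3)/16.
Then R = B(k−1)f/C = -(4*k + 3)/(8*(2*k + 3)), so s_k = R(k)·t_k = (-3)**k*(-4*k - 3).
Verify: (-3)**k*(16*k + 24) matches t_k.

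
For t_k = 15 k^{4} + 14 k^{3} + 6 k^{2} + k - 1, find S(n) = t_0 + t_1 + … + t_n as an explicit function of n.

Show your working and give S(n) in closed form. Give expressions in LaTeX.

S(n) = 3 n^{5} + 11 n^{4} + 14 n^{3} + 7 n^{2} - 1

The ratio is (15*k**4 + 74*k**3 + 138*k**2 + 115*k + 35)/(15*k**4 + 14*k**3 + 6*k**2 + k - 1).
Normal form (A,B,C) = (1, 1, k**4 + 14*k**3/15 + 2*k**2/5 + k/15 - 1/15).
Solve (1)·f(k+1) − (1)·f(k) = k**4 + 14*k**3/15 + 2*k**2/5 + k/15 - 1/15.
From deg A=0, deg B=0, deg C=4: d=5.
Coefficient equations give f(k) = k*(3*k**4 - 4*k**3 + k - 1)/15.
Certificate R = B(k−1)f/C = k*(3*k**4 - 4*k**3 + k - 1)/(15*k**4 + 14*k**3 + 6*k**2 + k - 1) gives s_k = k*(3*k**4 - 4*k**3 + k - 1).
Δs = 15*k**4 + 14*k**3 + 6*k**2 + k - 1, as required.
Evaluate: s_(n+1) = 3*n**5 + 11*n**4 + 14*n**3 + 7*n**2 - 1; subtract s_(0) = 0 ⇒ S(n) = 3*n**5 + 11*n**4 + 14*n**3 + 7*n**2 - 1.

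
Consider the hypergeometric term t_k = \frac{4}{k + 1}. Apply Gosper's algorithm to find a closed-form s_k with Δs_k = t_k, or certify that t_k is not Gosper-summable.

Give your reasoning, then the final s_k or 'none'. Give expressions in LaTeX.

Compute t_(k+1)/t_k: get (k + 1)/(k + 2).
So A=k + 1 and B=k + 2, with C=1.
Key eq: (k + 1)·f(k+1) = (k + 1)·f(k) + (1).
deg f ≤ 0 (via 1,1,0).
Write f(k) = c0. Then LHS − RHS = -1, requiring -1 = 0: contradictory. No certificate.

none (Gosper's algorithm certifies no s_k)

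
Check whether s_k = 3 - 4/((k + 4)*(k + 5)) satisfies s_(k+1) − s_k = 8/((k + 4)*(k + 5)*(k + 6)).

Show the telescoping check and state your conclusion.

s_(k+1) = 3 - 4/((k + 5)*(k + 6))
s_(k+1) − s_k = 8/(k**3 + 15*k**2 + 74*k + 120)
(s_(k+1) − s_k) − t_k = 0

valid; difference matches t_k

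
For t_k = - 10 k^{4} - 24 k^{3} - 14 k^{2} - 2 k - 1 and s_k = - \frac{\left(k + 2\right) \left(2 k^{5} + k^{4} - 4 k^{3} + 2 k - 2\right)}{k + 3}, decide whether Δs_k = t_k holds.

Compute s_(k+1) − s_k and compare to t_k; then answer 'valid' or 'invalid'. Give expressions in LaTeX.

Invalid: residual \frac{8 k^{5} + 53 k^{4} + 90 k^{3} + 44 k^{2} + 5 k + 5}{k^{2} + 7 k + 12} ≠ 0.

s_(k+1) = -(k + 3)*(2*k + 2*(k + 1)**5 + (k + 1)**4 - 4*(k + 1)**3)/(k + 4)
s_(k+1) − s_k = (-10*k**6 - 86*k**5 - 249*k**4 - 298*k**3 - 139*k**2 - 26*k - 7)/(k**2 + 7*k + 12)
(s_(k+1) − s_k) − t_k = (8*k**5 + 53*k**4 + 90*k**3 + 44*k**2 + 5*k + 5)/(k**2 + 7*k + 12)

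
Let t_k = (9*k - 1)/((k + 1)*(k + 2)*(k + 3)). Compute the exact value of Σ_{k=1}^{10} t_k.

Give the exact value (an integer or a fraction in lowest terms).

Step 1: r(k) = (k + 1)*(9*k + 8)/((k + 4)*(9*k - 1)).
A = k + 1, B = k + 4, C = k - 1/9.
Set up (k + 1)·f(k+1) − (k + 3)·f(k) − (k - 1/9) = 0.
deg f ≤ 2 (via 1,1,1).
Coefficient equations give f(k) = k*(2*k - 3)/9.
Then R = B(k−1)f/C = k*(k + 3)*(2*k - 3)/(9*k - 1), so s_k = R(k)·t_k = k*(2*k - 3)/((k + 1)*(k + 2)).
Verify: (9*k - 1)/(k**3 + 6*k**2 + 11*k + 6) matches t_k.
Evaluate s at k=11 and k=1: 209/156 and -1/6; difference 235/156.

Σ = 235/156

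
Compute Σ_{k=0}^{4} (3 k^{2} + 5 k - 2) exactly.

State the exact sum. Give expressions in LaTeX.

Ratio r(k) = (3*k**2 + 11*k + 6)/(3*k**2 + 5*k - 2).
So A=1 and B=1, with C=k**2 + 5*k/3 - 2/3.
Key eq: (1)·f(k+1) = (1)·f(k) + (k**2 + 5*k/3 - 2/3).
Degrees (0,0,2) ⇒ d ≤ 3.
Coefficient equations give f(k) = k*(k**2 + k - 4)/3.
R(k) = B(k−1)·f(k)/C(k) = k*(k**2 + k - 4)/((k + 2)*(3*k - 1)); s_k = R·t_k = k*(k**2 + k - 4).
Check: Δs_k = 3*k**2 + 5*k - 2. ✓
Sum = s_(5) − s_(0); s_(5) = 130, s_(0) = 0 ⇒ 130.

Σ = 130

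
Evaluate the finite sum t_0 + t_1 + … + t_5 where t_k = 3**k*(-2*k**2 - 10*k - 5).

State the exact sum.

Ratio r(k) = 3*(2*k**2 + 14*k + 17)/(2*k**2 + 10*k + 5).
Factor: A=3; B=1; C=k**2 + 5*k + 5/2.
Solve (3)·f(k+1) − (1)·f(k) = k**2 + 5*k + 5/2.
d = 2 from the (0,0,2) case.
Solving with deg f ≤ 2: f(k) = (k**2 + 2*k - 2)/2.
Get s_k = R·t_k = 3**k*(-k**2 - 2*k + 2) with R(k) = B(k−1)f(k)/C(k) = (k**2 + 2*k - 2)/(2*k**2 + 10*k + 5).
Check: Δs_k = 3**k*(-2*k**2 - 10*k - 5). ✓
Evaluate s at k=6 and k=0: -33534 and 2; difference -33536.

Σ = -33536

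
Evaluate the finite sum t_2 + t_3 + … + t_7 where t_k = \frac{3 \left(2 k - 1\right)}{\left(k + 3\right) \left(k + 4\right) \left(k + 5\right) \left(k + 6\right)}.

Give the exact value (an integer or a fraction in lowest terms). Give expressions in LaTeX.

r(k) = (k + 3)*(2*k + 1)/((k + 7)*(2*k - 1)) after simplifying.
Take A(k)=k + 3, B(k)=k + 7, C(k)=k - 1/2.
f must satisfy (k + 3)·f(k+1) − (k + 6)·f(k) = k - 1/2.
From deg A=1, deg B=1, deg C=1: d=3.
Match coefficients ⇒ f(k) = k*(k**2 + 12*k - 43)/180.
So s_k = (B(k−1)f/C)·t_k = (k*(k + 6)*(k**2 + 12*k - 43)/(90*(2*k - 1)))·t_k = k*(k**2 + 12*k - 43)/(30*(k + 3)*(k + 4)*(k + 5)).
Verify: 3*(2*k - 1)/(k**4 + 18*k**3 + 119*k**2 + 342*k + 360) matches t_k.
Σ_(k=2)^(7) t_k = s_(8) − s_(2) = 1/55 − (-1/210) = 53/2310.

Σ = 53/2310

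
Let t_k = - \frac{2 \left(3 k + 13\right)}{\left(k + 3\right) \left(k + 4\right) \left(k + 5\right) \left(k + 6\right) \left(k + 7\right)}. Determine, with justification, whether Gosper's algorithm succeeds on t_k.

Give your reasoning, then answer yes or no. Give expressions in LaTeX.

t_(k+1)/t_k = (k + 3)*(3*k + 16)/((k + 8)*(3*k + 13)).
Factor: A=k + 3; B=k + 8; C=k + 13/3.
Key eq: (k + 3)·f(k+1) = (k + 7)·f(k) + (k + 13/3).
Bound: deg f ≤ 4.
Solving with deg f ≤ 4: f(k) = k*(k + 4)*(k**2 + 14*k + 63)/270.
Certificate R = B(k−1)f/C = k*(k + 4)*(k + 7)*(k**2 + 14*k + 63)/(90*(3*k + 13)) gives s_k = k*(-k**2 - 14*k - 63)/(45*(k**3 + 14*k**2 + 63*k + 90)).
Check: Δs_k = 2*(-3*k - 13)/(k**5 + 25*k**4 + 245*k**3 + 1175*k**2 + 2754*k + 2520). ✓

Yes. s_k = \frac{k \left(- k^{2} - 14 k - 63\right)}{45 \left(k^{3} + 14 k^{2} + 63 k + 90\right)}.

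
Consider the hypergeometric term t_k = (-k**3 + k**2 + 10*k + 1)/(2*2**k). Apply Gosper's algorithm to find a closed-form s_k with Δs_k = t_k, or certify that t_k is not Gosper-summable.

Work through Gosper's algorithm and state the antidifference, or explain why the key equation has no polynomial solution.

s_k = (k**3 + 2*k**2 - 3*k - 1)/2**k

Step 1: r(k) = (k**3 + 2*k**2 - 9*k - 11)/(2*(k**3 - k**2 - 10*k - 1)).
So A=1/2 and B=1, with C=k**3 - k**2 - 10*k - 1.
Key eq: (1/2)·f(k+1) = (1)·f(k) + (k**3 - k**2 - 10*k - 1).
Degrees (0,0,3) ⇒ d ≤ 3.
Solving with deg f ≤ 3: f(k) = -2*(k**3 + 2*k**2 - 3*k - 1).
Get s_k = R·t_k = (k**3 + 2*k**2 - 3*k - 1)/2**k with R(k) = B(k−1)f(k)/C(k) = -2*(k**3 + 2*k**2 - 3*k - 1)/(k**3 - k**2 - 10*k - 1).
Check: Δs_k = (-k**3 + k**2 + 10*k + 1)/(2*2**k). ✓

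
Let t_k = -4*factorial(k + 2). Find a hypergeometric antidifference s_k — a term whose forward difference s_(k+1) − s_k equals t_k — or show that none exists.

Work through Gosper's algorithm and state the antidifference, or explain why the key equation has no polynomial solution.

The ratio is k + 3.
Factor: A=k + 3; B=1; C=1.
f must satisfy (k + 3)·f(k+1) − (1)·f(k) = 1.
From deg A=1, deg B=0, deg C=0: d=-1.
deg f ≤ -1 is impossible — no certificate.

no hypergeometric antidifference exists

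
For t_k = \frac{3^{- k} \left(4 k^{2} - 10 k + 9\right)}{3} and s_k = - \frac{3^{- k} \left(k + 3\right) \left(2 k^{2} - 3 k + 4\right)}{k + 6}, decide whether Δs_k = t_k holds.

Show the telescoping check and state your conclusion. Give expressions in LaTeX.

Invalid: residual \frac{2 \cdot 3^{- k} \left(- 2 k^{3} - 10 k^{2} + 30 k - 33\right)}{k^{2} + 13 k + 42} ≠ 0.

s_(k+1) = -(k + 4)*(-3*k + 2*(k + 1)**2 + 1)/(3*3**k*(k + 7))
s_(k+1) − s_k = (4*k**4 + 30*k**3 - 13*k**2 - 123*k + 180)/(3*3**k*(k**2 + 13*k + 42))
(s_(k+1) − s_k) − t_k = 2*(-2*k**3 - 10*k**2 + 30*k - 33)/(3**k*(k**2 + 13*k + 42))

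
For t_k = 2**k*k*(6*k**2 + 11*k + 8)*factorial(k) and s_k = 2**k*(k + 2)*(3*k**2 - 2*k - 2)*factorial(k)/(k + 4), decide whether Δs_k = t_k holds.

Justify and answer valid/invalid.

s_(k+1) = 2**(k + 1)*(k + 3)*(3*k**2 + 4*k - 1)*factorial(k + 1)/(k + 5)
s_(k+1) − s_k = 2**k*(6*k**5 + 53*k**4 + 157*k**3 + 194*k**2 + 92*k - 4)*factorial(k)/((k + 4)*(k + 5))
(s_(k+1) − s_k) − t_k = -2**(k + 1)*(6*k**4 + 35*k**3 + 49*k**2 + 34*k + 2)*factorial(k)/((k + 4)*(k + 5))

Invalid: residual -2**(k + 1)*(6*k**4 + 35*k**3 + 49*k**2 + 34*k + 2)*factorial(k)/((k + 4)*(k + 5)) ≠ 0.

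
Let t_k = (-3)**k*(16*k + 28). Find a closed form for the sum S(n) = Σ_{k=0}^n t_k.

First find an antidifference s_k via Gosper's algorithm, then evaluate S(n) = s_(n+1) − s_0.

Step 1: r(k) = 3*(-4*k - 11)/(4*k + 7).
Gosper form: A/B · C(k+1)/C(k) with A=-3, B=1, C=k + 7/4.
Need (-3)·f(k+1) − (1)·f(k) = k + 7/4.
From deg A=0, deg B=0, deg C=1: d=1.
Solve for f: f(k) = -(k + 1)/4 (degree 1 ≤ 1).
Certificate R = B(k−1)f/C = -(k + 1)/(4*k + 7) gives s_k = -4*(-3)**k*(k + 1).
s_(k+1) − s_k = (-3)**k*(16*k + 28) = t_k.
Telescope: S(n) = s_(n+1) − s_(0) = 12*(-3)**n*(n + 2) − (-4) = 12*(-3)**n*n + 24*(-3)**n + 4.

S(n) = 12*(-3)**n*n + 24*(-3)**n + 4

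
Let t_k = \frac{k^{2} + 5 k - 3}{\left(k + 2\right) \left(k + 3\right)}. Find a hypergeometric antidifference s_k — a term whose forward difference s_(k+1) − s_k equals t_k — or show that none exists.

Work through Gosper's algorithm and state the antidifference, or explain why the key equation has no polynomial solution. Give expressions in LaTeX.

s_k = \frac{k \left(2 k - 5\right)}{2 \left(k + 2\right)}

t_(k+1)/t_k = (k + 2)*(5*k + (k + 1)**2 + 2)/((k + 4)*(k**2 + 5*k - 3)).
Normal form (A,B,C) = (k + 2, k + 4, k**2 + 5*k - 3).
f must satisfy (k + 2)·f(k+1) − (k + 3)·f(k) = k**2 + 5*k - 3.
From deg A=1, deg B=1, deg C=2: d=2.
A polynomial solution: f(k) = k*(2*k - 5)/2.
Then R = B(k−1)f/C = k*(k + 3)*(2*k - 5)/(2*(k**2 + 5*k - 3)), so s_k = R(k)·t_k = k*(2*k - 5)/(2*(k + 2)).
Δs = (k**2 + 5*k - 3)/(k**2 + 5*k + 6), as required.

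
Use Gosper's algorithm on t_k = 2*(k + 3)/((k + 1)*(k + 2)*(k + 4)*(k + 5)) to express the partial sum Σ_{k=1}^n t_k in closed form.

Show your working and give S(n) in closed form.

S(n) = n*(n + 7)/(10*(n**2 + 7*n + 10))

The ratio is (k + 1)*(k + 4)**2/((k + 3)**2*(k + 6)).
So A=k + 1 and B=k + 6, with C=k**2 + 6*k + 9.
f must satisfy (k + 1)·f(k+1) − (k + 5)·f(k) = k**2 + 6*k + 9.
From deg A=1, deg B=1, deg C=2: d=4.
A polynomial solution: f(k) = k*(k + 2)*(k + 3)*(k + 5)/8.
Then R = B(k−1)f/C = k*(k + 2)*(k + 5)**2/(8*(k + 3)), so s_k = R(k)·t_k = k*(k + 5)/(4*(k**2 + 5*k + 4)).
Verify: 2*(k + 3)/(k**4 + 12*k**3 + 49*k**2 + 78*k + 40) matches t_k.
s_(n+1) = (n**2 + 7*n + 6)/(4*(n**2 + 7*n + 10)) and s_(1) = 3/20, so S(n) = n*(n + 7)/(10*(n**2 + 7*n + 10)).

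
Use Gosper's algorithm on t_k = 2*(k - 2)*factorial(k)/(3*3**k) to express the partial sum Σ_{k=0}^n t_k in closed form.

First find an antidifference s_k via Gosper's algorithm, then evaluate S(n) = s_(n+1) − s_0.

S(n) = -2 + 2*factorial(n + 1)/(3*3**n)

The ratio is (k**2 - 1)/(3*(k - 2)).
A = k/3 + 1/3, B = 1, C = k - 2.
Need (k/3 + 1/3)·f(k+1) − (1)·f(k) = k - 2.
From deg A=1, deg B=0, deg C=1: d=0.
Solve for f: f(k) = 3 (degree 0 ≤ 0).
So s_k = (B(k−1)f/C)·t_k = (3/(k - 2))·t_k = 2*factorial(k)/3**k.
Verify: 2*(k - 2)*factorial(k)/(3*3**k) matches t_k.
Telescope: S(n) = s_(n+1) − s_(0) = 2*3**(-n - 1)*factorial(n + 1) − (2) = -2 + 2*factorial(n + 1)/(3*3**n).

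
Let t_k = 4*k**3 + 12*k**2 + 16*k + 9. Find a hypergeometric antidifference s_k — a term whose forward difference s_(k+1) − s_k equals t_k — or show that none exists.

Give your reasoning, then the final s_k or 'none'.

Step 1: r(k) = (4*k**3 + 24*k**2 + 52*k + 41)/(4*k**3 + 12*k**2 + 16*k + 9).
Normal form (A,B,C) = (1, 1, k**3 + 3*k**2 + 4*k + 9/4).
f must satisfy (1)·f(k+1) − (1)·f(k) = k**3 + 3*k**2 + 4*k + 9/4.
Degrees (0,0,3) ⇒ d ≤ 4.
Coefficient equations give f(k) = k*(k**3 + 2*k**2 + 3*k + 3)/4.
Get s_k = R·t_k = k*(k**3 + 2*k**2 + 3*k + 3) with R(k) = B(k−1)f(k)/C(k) = k*(k**3 + 2*k**2 + 3*k + 3)/(4*k**3 + 12*k**2 + 16*k + 9).
Verify: 4*k**3 + 12*k**2 + 16*k + 9 matches t_k.

s_k = k*(k**3 + 2*k**2 + 3*k + 3)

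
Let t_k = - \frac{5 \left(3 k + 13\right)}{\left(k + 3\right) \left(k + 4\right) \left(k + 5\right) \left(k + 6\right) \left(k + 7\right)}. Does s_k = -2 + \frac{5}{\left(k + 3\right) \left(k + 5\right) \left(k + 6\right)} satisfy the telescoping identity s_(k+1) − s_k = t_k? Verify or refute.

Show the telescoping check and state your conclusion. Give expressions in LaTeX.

s_(k+1) = -2 + 5/((k + 4)*(k + 6)*(k + 7))
s_(k+1) − s_k = 5*(-3*k - 13)/(k**5 + 25*k**4 + 245*k**3 + 1175*k**2 + 2754*k + 2520)
(s_(k+1) − s_k) − t_k = 0

valid; difference matches t_k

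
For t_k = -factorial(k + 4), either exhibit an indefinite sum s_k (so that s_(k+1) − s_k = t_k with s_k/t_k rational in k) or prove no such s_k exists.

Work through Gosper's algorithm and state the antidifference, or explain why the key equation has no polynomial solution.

Compute t_(k+1)/t_k: get k + 5.
Normal form (A,B,C) = (k + 5, 1, 1).
f must satisfy (k + 5)·f(k+1) − (1)·f(k) = 1.
deg f ≤ -1 (via 1,0,0).
Bound -1 < 0, so the key equation has no polynomial solution.

not Gosper-summable; s_k does not exist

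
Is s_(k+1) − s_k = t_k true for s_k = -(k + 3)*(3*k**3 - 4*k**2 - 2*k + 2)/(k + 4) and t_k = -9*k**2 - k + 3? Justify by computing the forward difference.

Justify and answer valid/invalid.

s_(k+1) = (k + 4)*(2*k - 3*(k + 1)**3 + 4*(k + 1)**2)/(k + 5)
s_(k+1) − s_k = (-9*k**4 - 76*k**3 - 145*k**2 + 10*k + 46)/(k**2 + 9*k + 20)
(s_(k+1) − s_k) − t_k = (6*k**3 + 41*k**2 + 3*k - 14)/(k**2 + 9*k + 20)

Invalid: residual (6*k**3 + 41*k**2 + 3*k - 14)/(k**2 + 9*k + 20) ≠ 0.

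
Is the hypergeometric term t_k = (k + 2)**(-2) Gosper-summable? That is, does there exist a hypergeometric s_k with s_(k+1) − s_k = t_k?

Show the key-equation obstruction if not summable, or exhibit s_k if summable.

t_(k+1)/t_k = (k + 2)**2/(k + 3)**2.
So A=k**2 + 4*k + 4 and B=k**2 + 6*k + 9, with C=1.
Key eq: (k**2 + 4*k + 4)·f(k+1) = (k**2 + 4*k + 4)·f(k) + (1).
Degrees (2,2,0) ⇒ d ≤ 0.
Generic f = c0 gives residual -1; -1 = 0 cannot hold, so t_k is not Gosper-summable.

No; the coefficient equations for f are inconsistent.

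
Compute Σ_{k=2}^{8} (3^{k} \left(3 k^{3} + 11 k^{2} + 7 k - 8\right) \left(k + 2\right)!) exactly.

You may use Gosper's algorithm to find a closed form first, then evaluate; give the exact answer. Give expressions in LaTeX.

Ratio r(k) = 3*(3*k**4 + 29*k**3 + 98*k**2 + 127*k + 39)/(3*k**3 + 11*k**2 + 7*k - 8).
Gosper form: A/B · C(k+1)/C(k) with A=3*k + 9, B=1, C=k**3 + 11*k**2/3 + 7*k/3 - 8/3.
Key eq: (3*k + 9)·f(k+1) = (1)·f(k) + (k**3 + 11*k**2/3 + 7*k/3 - 8/3).
Degrees (1,0,3) ⇒ d ≤ 2.
Solve for f: f(k) = (k**2 - k - 1)/3 (degree 2 ≤ 2).
Get s_k = R·t_k = 3**k*(k**2 - k - 1)*factorial(k + 2) with R(k) = B(k−1)f(k)/C(k) = (k**2 - k - 1)/(3*k**3 + 11*k**2 + 7*k - 8).
s_(k+1) − s_k = 3**k*(3*k**3 + 11*k**2 + 7*k - 8)*factorial(k + 2) = t_k.
Evaluate s at k=9 and k=2: 55783448582400 and 216; difference 55783448582184.

Σ = 55783448582184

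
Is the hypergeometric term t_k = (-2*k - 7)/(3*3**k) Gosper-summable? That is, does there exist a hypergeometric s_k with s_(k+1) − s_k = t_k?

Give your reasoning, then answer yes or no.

Yes. s_k = (k + 4)/3**k.

Step 1: r(k) = (2*k + 9)/(3*(2*k + 7)).
Take A(k)=1/3, B(k)=1, C(k)=k + 7/2.
Set up (1/3)·f(k+1) − (1)·f(k) − (k + 7/2) = 0.
Degrees (0,0,1) ⇒ d ≤ 1.
Match coefficients ⇒ f(k) = -3*(k + 4)/2.
Certificate R = B(k−1)f/C = -3*(k + 4)/(2*k + 7) gives s_k = (k + 4)/3**k.
s_(k+1) − s_k = (-2*k - 7)/(3*3**k) = t_k.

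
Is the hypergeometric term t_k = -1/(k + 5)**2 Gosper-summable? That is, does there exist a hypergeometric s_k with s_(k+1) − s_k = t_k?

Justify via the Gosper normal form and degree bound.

Compute t_(k+1)/t_k: get (k + 5)**2/(k + 6)**2.
Factor: A=k**2 + 10*k + 25; B=k**2 + 12*k + 36; C=1.
Need (k**2 + 10*k + 25)·f(k+1) − (k**2 + 10*k + 25)·f(k) = 1.
deg f ≤ 0 (via 2,2,0).
Put f(k) = c0: A·f(k+1) − B(k−1)·f(k) − C = -1; need -1 = 0 — inconsistent ⇒ no f, not summable.

No. Not Gosper-summable.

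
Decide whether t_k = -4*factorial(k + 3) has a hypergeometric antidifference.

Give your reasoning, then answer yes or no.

No — t_k has no hypergeometric antidifference.

Step 1: r(k) = k + 4.
So A=k + 4 and B=1, with C=1.
f must satisfy (k + 4)·f(k+1) − (1)·f(k) = 1.
d = -1 from the (1,0,0) case.
d = -1 < 0 ⇒ no nonzero polynomial f; not summable.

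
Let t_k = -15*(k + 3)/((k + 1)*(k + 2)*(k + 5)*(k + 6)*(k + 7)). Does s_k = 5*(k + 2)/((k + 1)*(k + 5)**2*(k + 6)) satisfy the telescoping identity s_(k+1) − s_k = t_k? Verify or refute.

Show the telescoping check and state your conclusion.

s_(k+1) = 5*(k + 3)/((k + 2)*(k + 6)**2*(k + 7))
s_(k+1) − s_k = 5*((k + 1)*(k + 3)*(k + 5)**2 - (k + 2)**2*(k + 6)*(k + 7))/((k + 1)*(k + 2)*(k + 5)**2*(k + 6)**2*(k + 7))
(s_(k+1) − s_k) − t_k = 15*(4*k**2 + 33*k + 59)/(k**7 + 32*k**6 + 424*k**5 + 2990*k**4 + 11971*k**3 + 26714*k**2 + 29940*k + 12600)

Invalid: residual 15*(4*k**2 + 33*k + 59)/(k**7 + 32*k**6 + 424*k**5 + 2990*k**4 + 11971*k**3 + 26714*k**2 + 29940*k + 12600) ≠ 0.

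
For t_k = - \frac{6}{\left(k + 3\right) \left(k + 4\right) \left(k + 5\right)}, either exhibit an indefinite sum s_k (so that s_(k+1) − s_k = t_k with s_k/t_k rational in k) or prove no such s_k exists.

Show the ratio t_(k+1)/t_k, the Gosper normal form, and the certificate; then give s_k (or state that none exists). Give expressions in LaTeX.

Step 1: r(k) = (k + 3)/(k + 6).
A = k + 3, B = k + 6, C = 1.
Set up (k + 3)·f(k+1) − (k + 5)·f(k) − (1) = 0.
d = 2 from the (1,1,0) case.
Match coefficients ⇒ f(k) = k*(k + 7)/24.
So s_k = (B(k−1)f/C)·t_k = (k*(k + 5)*(k + 7)/24)·t_k = k*(-k - 7)/(4*(k + 3)*(k + 4)).
Verify: -6/(k**3 + 12*k**2 + 47*k + 60) matches t_k.

s_k = \frac{k \left(- k - 7\right)}{4 \left(k + 3\right) \left(k + 4\right)}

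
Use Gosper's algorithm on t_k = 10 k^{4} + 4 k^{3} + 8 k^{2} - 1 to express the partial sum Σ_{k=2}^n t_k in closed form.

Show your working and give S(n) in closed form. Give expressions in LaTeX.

The ratio is (10*k**4 + 44*k**3 + 80*k**2 + 68*k + 21)/(10*k**4 + 4*k**3 + 8*k**2 - 1).
So A=1 and B=1, with C=k**4 + 2*k**3/5 + 4*k**2/5 - 1/10.
Key eq: (1)·f(k+1) = (1)·f(k) + (k**4 + 2*k**3/5 + 4*k**2/5 - 1/10).
deg f ≤ 5 (via 0,0,4).
Solve for f: f(k) = k**2*(2*k**3 - 4*k**2 + 4*k - 3)/10 (degree 5 ≤ 5).
Certificate R = B(k−1)f/C = k**2*(2*k**3 - 4*k**2 + 4*k - 3)/(10*k**4 + 4*k**3 + 8*k**2 - 1) gives s_k = k**2*(2*k**3 - 4*k**2 + 4*k - 3).
Verify: 10*k**4 + 4*k**3 + 8*k**2 - 1 matches t_k.
s_(n+1) = 2*n**5 + 6*n**4 + 8*n**3 + 5*n**2 - 1 and s_(2) = 20, so S(n) = 2*n**5 + 6*n**4 + 8*n**3 + 5*n**2 - 21.

S(n) = 2 n^{5} + 6 n^{4} + 8 n^{3} + 5 n^{2} - 21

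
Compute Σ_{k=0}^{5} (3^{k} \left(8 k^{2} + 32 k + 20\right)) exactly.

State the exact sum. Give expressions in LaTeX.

Σ = 121016

Step 1: r(k) = 3*(2*k**2 + 12*k + 15)/(2*k**2 + 8*k + 5).
Take A(k)=3, B(k)=1, C(k)=k**2 + 4*k + 5/2.
Solve (3)·f(k+1) − (1)·f(k) = k**2 + 4*k + 5/2.
Bound: deg f ≤ 2.
A polynomial solution: f(k) = (2*k**2 + 2*k - 1)/4.
So s_k = (B(k−1)f/C)·t_k = ((2*k**2 + 2*k - 1)/(2*(2*k**2 + 8*k + 5)))·t_k = 3**k*(4*k**2 + 4*k - 2).
s_(k+1) − s_k = 3**k*(8*k**2 + 32*k + 20) = t_k.
Evaluate s at k=6 and k=0: 121014 and -2; difference 121016.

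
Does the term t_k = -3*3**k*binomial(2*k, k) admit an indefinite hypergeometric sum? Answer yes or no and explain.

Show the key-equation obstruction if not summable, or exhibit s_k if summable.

t_(k+1)/t_k = 6*(2*k + 1)/(k + 1).
Take A(k)=12*k + 6, B(k)=k + 1, C(k)=1.
Solve (12*k + 6)·f(k+1) − (k)·f(k) = 1.
Degrees (1,1,0) ⇒ d ≤ -1.
Negative degree bound (-1): no f exists, t_k not Gosper-summable.

No — key equation has no polynomial f.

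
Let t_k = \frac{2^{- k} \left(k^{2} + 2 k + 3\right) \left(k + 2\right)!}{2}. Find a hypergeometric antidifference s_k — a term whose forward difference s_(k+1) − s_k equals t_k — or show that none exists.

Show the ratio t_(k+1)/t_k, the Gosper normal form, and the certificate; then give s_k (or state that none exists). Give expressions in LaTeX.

r(k) = (k + 3)*(2*k + (k + 1)**2 + 5)/(2*(k**2 + 2*k + 3)) after simplifying.
Normal form (A,B,C) = (k/2 + 3/2, 1, k**2 + 2*k + 3).
Key eq: (k/2 + 3/2)·f(k+1) = (1)·f(k) + (k**2 + 2*k + 3).
From deg A=1, deg B=0, deg C=2: d=1.
A polynomial solution: f(k) = 2*k.
Get s_k = R·t_k = k*factorial(k + 2)/2**k with R(k) = B(k−1)f(k)/C(k) = 2*k/(k**2 + 2*k + 3).
Δs = (k**2 + 2*k + 3)*factorial(k + 2)/(2*2**k), as required.

s_k = 2^{- k} k \left(k + 2\right)!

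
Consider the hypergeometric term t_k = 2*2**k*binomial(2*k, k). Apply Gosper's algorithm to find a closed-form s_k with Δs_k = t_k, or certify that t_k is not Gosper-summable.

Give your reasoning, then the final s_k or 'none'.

r(k) = 4*(2*k + 1)/(k + 1) after simplifying.
A = 8*k + 4, B = k + 1, C = 1.
Key eq: (8*k + 4)·f(k+1) = (k)·f(k) + (1).
d = -1 from the (1,1,0) case.
Bound -1 < 0, so the key equation has no polynomial solution.

no hypergeometric antidifference exists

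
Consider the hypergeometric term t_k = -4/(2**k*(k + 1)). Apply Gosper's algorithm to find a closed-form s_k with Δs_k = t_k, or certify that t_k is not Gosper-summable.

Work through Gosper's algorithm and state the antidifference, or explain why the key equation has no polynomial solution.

no hypergeometric antidifference exists

Step 1: r(k) = (k + 1)/(2*(k + 2)).
So A=k/2 + 1/2 and B=k + 2, with C=1.
Solve (k/2 + 1/2)·f(k+1) − (k + 1)·f(k) = 1.
From deg A=1, deg B=1, deg C=0: d=-1.
Negative degree bound (-1): no f exists, t_k not Gosper-summable.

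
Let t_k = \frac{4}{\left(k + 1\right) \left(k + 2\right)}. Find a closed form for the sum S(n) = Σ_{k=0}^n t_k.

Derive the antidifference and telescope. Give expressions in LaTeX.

S(n) = \frac{4 \left(n + 1\right)}{n + 2}

The ratio is (k + 1)/(k + 3).
Factor: A=k + 1; B=k + 3; C=1.
Key eq: (k + 1)·f(k+1) = (k + 2)·f(k) + (1).
From deg A=1, deg B=1, deg C=0: d=1.
Coefficient equations give f(k) = k.
Get s_k = R·t_k = 4*k/(k + 1) with R(k) = B(k−1)f(k)/C(k) = k*(k + 2).
Verify: 4/(k**2 + 3*k + 2) matches t_k.
Σ_(k=0)^n t_k = s_(n+1) − s_(0) = (4*(n + 1)/(n + 2)) − (0), i.e. 4*(n + 1)/(n + 2).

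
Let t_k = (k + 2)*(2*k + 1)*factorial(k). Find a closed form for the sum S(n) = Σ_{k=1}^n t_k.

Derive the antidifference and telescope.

Ratio r(k) = (k + 1)*(k + 3)*(2*k + 3)/((k + 2)*(2*k + 1)).
Factor: A=k + 1; B=1; C=k**2 + 5*k/2 + 1.
Set up (k + 1)·f(k+1) − (1)·f(k) − (k**2 + 5*k/2 + 1) = 0.
d = 1 from the (1,0,2) case.
A polynomial solution: f(k) = (2*k + 3)/2.
Certificate R = B(k−1)f/C = (2*k + 3)/((k + 2)*(2*k + 1)) gives s_k = (2*k + 3)*factorial(k).
Δs = (k + 2)*(2*k + 1)*factorial(k), as required.
Telescope: S(n) = s_(n+1) − s_(1) = (2*n + 5)*factorial(n + 1) − (5) = 2*n**2*factorial(n) + 7*n*factorial(n) + 5*factorial(n) - 5.

S(n) = 2*n**2*factorial(n) + 7*n*factorial(n) + 5*factorial(n) - 5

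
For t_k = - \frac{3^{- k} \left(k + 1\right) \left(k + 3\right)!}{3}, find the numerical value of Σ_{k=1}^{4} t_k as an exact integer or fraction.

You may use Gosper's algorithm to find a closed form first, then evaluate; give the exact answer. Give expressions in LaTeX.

Σ = -4264/27

Ratio r(k) = (k + 2)*(k + 4)/(3*(k + 1)).
Factor: A=k/3 + 4/3; B=1; C=k + 1.
Key eq: (k/3 + 4/3)·f(k+1) = (1)·f(k) + (k + 1).
Degrees (1,0,1) ⇒ d ≤ 0.
Match coefficients ⇒ f(k) = 3.
Then R = B(k−1)f/C = 3/(k + 1), so s_k = R(k)·t_k = -factorial(k + 3)/3**k.
Check: Δs_k = -(k + 1)*factorial(k + 3)/(3*3**k). ✓
Sum = s_(5) − s_(1); s_(5) = -4480/27, s_(1) = -8 ⇒ -4264/27.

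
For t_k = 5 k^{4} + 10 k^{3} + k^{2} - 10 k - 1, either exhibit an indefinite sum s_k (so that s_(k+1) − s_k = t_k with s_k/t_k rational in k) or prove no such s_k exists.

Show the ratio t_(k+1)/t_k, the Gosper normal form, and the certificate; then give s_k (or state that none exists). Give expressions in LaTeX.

Ratio r(k) = (5*k**4 + 30*k**3 + 61*k**2 + 42*k + 5)/(5*k**4 + 10*k**3 + k**2 - 10*k - 1).
Take A(k)=1, B(k)=1, C(k)=k**4 + 2*k**3 + k**2/5 - 2*k - 1/5.
Need (1)·f(k+1) − (1)·f(k) = k**4 + 2*k**3 + k**2/5 - 2*k - 1/5.
From deg A=0, deg B=0, deg C=4: d=5.
A polynomial solution: f(k) = k*(k**4 - 3*k**2 - 3*k + 4)/5.
Certificate R = B(k−1)f/C = k*(k**4 - 3*k**2 - 3*k + 4)/(5*k**4 + 10*k**3 + k**2 - 10*k - 1) gives s_k = k*(k**4 - 3*k**2 - 3*k + 4).
Verify: 5*k**4 + 10*k**3 + k**2 - 10*k - 1 matches t_k.

s_k = k \left(k^{4} - 3 k^{2} - 3 k + 4\right)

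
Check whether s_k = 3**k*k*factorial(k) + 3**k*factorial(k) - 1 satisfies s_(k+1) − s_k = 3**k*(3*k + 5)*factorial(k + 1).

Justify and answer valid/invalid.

s_(k+1) = 3*3**k*k**2*factorial(k) + 9*3**k*k*factorial(k) + 6*3**k*factorial(k) - 1
s_(k+1) − s_k = 3**k*(3*k + 5)*factorial(k + 1)
(s_(k+1) − s_k) − t_k = 0

Valid — Δs_k = t_k.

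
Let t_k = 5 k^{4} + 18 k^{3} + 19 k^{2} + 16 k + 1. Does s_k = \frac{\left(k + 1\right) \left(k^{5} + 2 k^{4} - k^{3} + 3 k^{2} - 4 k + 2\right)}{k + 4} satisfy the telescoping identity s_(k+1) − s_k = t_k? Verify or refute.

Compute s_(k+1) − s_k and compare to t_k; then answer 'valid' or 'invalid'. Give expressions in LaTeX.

Invalid: residual \frac{3 \left(- 4 k^{5} - 36 k^{4} - 92 k^{3} - 89 k^{2} - 69 k - 2\right)}{k^{2} + 9 k + 20} ≠ 0.

s_(k+1) = (k**6 + 9*k**5 + 31*k**4 + 56*k**3 + 56*k**2 + 27*k + 6)/(k + 5)
s_(k+1) − s_k = (5*k**6 + 51*k**5 + 173*k**4 + 271*k**3 + 258*k**2 + 122*k + 14)/(k**2 + 9*k + 20)
(s_(k+1) − s_k) − t_k = 3*(-4*k**5 - 36*k**4 - 92*k**3 - 89*k**2 - 69*k - 2)/(k**2 + 9*k + 20)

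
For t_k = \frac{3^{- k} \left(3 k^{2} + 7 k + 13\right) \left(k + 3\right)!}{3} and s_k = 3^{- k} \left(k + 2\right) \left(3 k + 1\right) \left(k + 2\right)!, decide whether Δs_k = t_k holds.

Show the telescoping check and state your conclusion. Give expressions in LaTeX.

s_(k+1) = (k + 3)*(3*k + 4)*factorial(k + 3)/(3*3**k)
s_(k+1) − s_k = (3*k**3 + 13*k**2 + 30*k + 30)*factorial(k + 2)/(3*3**k)
(s_(k+1) − s_k) − t_k = -(3*k**2 + 4*k + 9)*factorial(k + 2)/(3*3**k)

Invalid: residual - \frac{3^{- k} \left(3 k^{2} + 4 k + 9\right) \left(k + 2\right)!}{3} ≠ 0.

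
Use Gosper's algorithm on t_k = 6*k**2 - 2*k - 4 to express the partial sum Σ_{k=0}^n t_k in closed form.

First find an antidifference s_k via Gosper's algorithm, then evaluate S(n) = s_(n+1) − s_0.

Step 1: r(k) = k*(3*k + 5)/(3*k**2 - k - 2).
Normal form (A,B,C) = (1, 1, k**2 - k/3 - 2/3).
Solve (1)·f(k+1) − (1)·f(k) = k**2 - k/3 - 2/3.
deg f ≤ 3 (via 0,0,2).
Coefficient equations give f(k) = k*(k**2 - 2*k - 1)/3.
So s_k = (B(k−1)f/C)·t_k = (k*(k**2 - 2*k - 1)/((k - 1)*(3*k + 2)))·t_k = 2*k*(k**2 - 2*k - 1).
Δs = 6*k**2 - 2*k - 4, as required.
Telescope: S(n) = s_(n+1) − s_(0) = 2*n**3 + 2*n**2 - 4*n - 4 − (0) = 2*n**3 + 2*n**2 - 4*n - 4.

S(n) = 2*n**3 + 2*n**2 - 4*n - 4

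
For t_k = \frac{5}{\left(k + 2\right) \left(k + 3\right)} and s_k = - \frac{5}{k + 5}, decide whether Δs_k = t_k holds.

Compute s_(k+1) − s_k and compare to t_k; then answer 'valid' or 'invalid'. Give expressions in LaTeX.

Invalid: residual \frac{30 \left(- k - 4\right)}{k^{4} + 16 k^{3} + 91 k^{2} + 216 k + 180} ≠ 0.

s_(k+1) = -5/(k + 6)
s_(k+1) − s_k = 5/((k + 5)*(k + 6))
(s_(k+1) − s_k) − t_k = 30*(-k - 4)/(k**4 + 16*k**3 + 91*k**2 + 216*k + 180)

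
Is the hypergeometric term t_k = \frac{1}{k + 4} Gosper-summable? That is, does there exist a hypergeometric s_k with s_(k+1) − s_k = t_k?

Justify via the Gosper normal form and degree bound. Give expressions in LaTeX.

No — the linear system for f has no solution.

Step 1: r(k) = (k + 4)/(k + 5).
A = k + 4, B = k + 5, C = 1.
Key eq: (k + 4)·f(k+1) = (k + 4)·f(k) + (1).
d = 0 from the (1,1,0) case.
Generic f = c0 gives residual -1; -1 = 0 cannot hold, so t_k is not Gosper-summable.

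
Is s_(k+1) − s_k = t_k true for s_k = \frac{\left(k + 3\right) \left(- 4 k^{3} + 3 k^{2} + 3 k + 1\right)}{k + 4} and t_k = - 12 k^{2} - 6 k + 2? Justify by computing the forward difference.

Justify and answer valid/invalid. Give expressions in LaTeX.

s_(k+1) = (-4*k**4 - 25*k**3 - 39*k**2 - 9*k + 12)/(k + 5)
s_(k+1) − s_k = (-12*k**4 - 106*k**3 - 235*k**2 - 77*k + 33)/(k**2 + 9*k + 20)
(s_(k+1) − s_k) − t_k = (8*k**3 + 57*k**2 + 25*k - 7)/(k**2 + 9*k + 20)

Invalid: residual \frac{8 k^{3} + 57 k^{2} + 25 k - 7}{k^{2} + 9 k + 20} ≠ 0.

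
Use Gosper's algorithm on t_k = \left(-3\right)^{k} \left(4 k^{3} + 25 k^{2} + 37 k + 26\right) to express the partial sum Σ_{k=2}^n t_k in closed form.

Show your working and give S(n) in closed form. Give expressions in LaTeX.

S(n) = 3 \left(-3\right)^{n} n^{3} + 21 \left(-3\right)^{n} n^{2} + 36 \left(-3\right)^{n} n + 24 \left(-3\right)^{n} + 252

r(k) = 3*(-4*k**3 - 37*k**2 - 99*k - 92)/(4*k**3 + 25*k**2 + 37*k + 26) after simplifying.
A = -3, B = 1, C = k**3 + 25*k**2/4 + 37*k/4 + 13/2.
Key eq: (-3)·f(k+1) = (1)·f(k) + (k**3 + 25*k**2/4 + 37*k/4 + 13/2).
deg f ≤ 3 (via 0,0,3).
Coefficient equations give f(k) = -(k**3 + 4*k**2 + k + 2)/4.
Then R = B(k−1)f/C = -(k**3 + 4*k**2 + k + 2)/(4*k**3 + 25*k**2 + 37*k + 26), so s_k = R(k)·t_k = (-3)**k*(-k**3 - 4*k**2 - k - 2).
Check: Δs_k = (-3)**k*(4*k**3 + 25*k**2 + 37*k + 26). ✓
Evaluate: s_(n+1) = 3*(-3)**n*(n**3 + 7*n**2 + 12*n + 8); subtract s_(2) = -252 ⇒ S(n) = 3*(-3)**n*n**3 + 21*(-3)**n*n**2 + 36*(-3)**n*n + 24*(-3)**n + 252.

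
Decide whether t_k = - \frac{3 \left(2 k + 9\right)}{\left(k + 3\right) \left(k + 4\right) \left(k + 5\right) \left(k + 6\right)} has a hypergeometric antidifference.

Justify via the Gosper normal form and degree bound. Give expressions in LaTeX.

t_(k+1)/t_k = (k + 3)*(2*k + 11)/((k + 7)*(2*k + 9)).
Normal form (A,B,C) = (k + 3, k + 7, k + 9/2).
Need (k + 3)·f(k+1) − (k + 6)·f(k) = k + 9/2.
From deg A=1, deg B=1, deg C=1: d=3.
Solving with deg f ≤ 3: f(k) = k*(k + 4)*(k + 8)/30.
So s_k = (B(k−1)f/C)·t_k = (k*(k + 4)*(k + 6)*(k + 8)/(15*(2*k + 9)))·t_k = k*(-k - 8)/(5*(k**2 + 8*k + 15)).
Check: Δs_k = 3*(-2*k - 9)/(k**4 + 18*k**3 + 119*k**2 + 342*k + 360). ✓

Yes. s_k = \frac{k \left(- k - 8\right)}{5 \left(k^{2} + 8 k + 15\right)}.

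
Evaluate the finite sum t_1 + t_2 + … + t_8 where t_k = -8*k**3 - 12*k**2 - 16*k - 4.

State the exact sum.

r(k) = (2*k**3 + 9*k**2 + 16*k + 10)/(2*k**3 + 3*k**2 + 4*k + 1) after simplifying.
Take A(k)=1, B(k)=1, C(k)=k**3 + 3*k**2/2 + 2*k + 1/2.
f must satisfy (1)·f(k+1) − (1)·f(k) = k**3 + 3*k**2/2 + 2*k + 1/2.
From deg A=0, deg B=0, deg C=3: d=4.
A polynomial solution: f(k) = k*(k**3 + 2*k - 1)/4.
Get s_k = R·t_k = 2*k*(-k**3 - 2*k + 1) with R(k) = B(k−1)f(k)/C(k) = k*(k**3 + 2*k - 1)/(2*(2*k**3 + 3*k**2 + 4*k + 1)).
Δs = -8*k**3 - 12*k**2 - 16*k - 4, as required.
Telescoping: Σ = s_(9) − s_(1) = -13428 − (-4) = -13424.

Σ = -13424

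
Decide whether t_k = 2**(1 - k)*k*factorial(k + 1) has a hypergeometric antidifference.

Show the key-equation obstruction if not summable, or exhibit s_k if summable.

r(k) = (k + 1)*(k + 2)/(2*k) after simplifying.
Normal form (A,B,C) = (k/2 + 1, 1, k).
Solve (k/2 + 1)·f(k+1) − (1)·f(k) = k.
Bound: deg f ≤ 0.
Match coefficients ⇒ f(k) = 2.
Certificate R = B(k−1)f/C = 2/k gives s_k = 2**(2 - k)*factorial(k + 1).
s_(k+1) − s_k = 2**(1 - k)*k*factorial(k + 1) = t_k.

Yes. s_k = 2**(2 - k)*factorial(k + 1).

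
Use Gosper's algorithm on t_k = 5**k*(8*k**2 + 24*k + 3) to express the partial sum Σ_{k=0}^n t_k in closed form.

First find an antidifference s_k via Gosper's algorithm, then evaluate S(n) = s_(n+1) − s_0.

r(k) = 5*(8*k**2 + 40*k + 35)/(8*k**2 + 24*k + 3) after simplifying.
Factor: A=5; B=1; C=k**2 + 3*k + 3/8.
f must satisfy (5)·f(k+1) − (1)·f(k) = k**2 + 3*k + 3/8.
d = 2 from the (0,0,2) case.
A polynomial solution: f(k) = (k - 1)*(2*k + 3)/8.
Then R = B(k−1)f/C = (k - 1)*(2*k + 3)/(8*k**2 + 24*k + 3), so s_k = R(k)·t_k = 5**k*(2*k**2 + k - 3).
Δs = 5**k*(8*k**2 + 24*k + 3), as required.
Evaluate: s_(n+1) = 5**(n + 1)*n*(2*n + 5); subtract s_(0) = -3 ⇒ S(n) = 10*5**n*n**2 + 25*5**n*n + 3.

S(n) = 10*5**n*n**2 + 25*5**n*n + 3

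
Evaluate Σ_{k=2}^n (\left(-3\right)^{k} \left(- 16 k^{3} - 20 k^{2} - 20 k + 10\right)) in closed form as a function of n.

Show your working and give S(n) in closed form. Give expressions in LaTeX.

S(n) = - 12 \left(-3\right)^{n} n^{3} - 24 \left(-3\right)^{n} n^{2} - 18 \left(-3\right)^{n} n + 6 \left(-3\right)^{n} - 144

Ratio r(k) = 3*(-8*k**3 - 34*k**2 - 54*k - 23)/(8*k**3 + 10*k**2 + 10*k - 5).
So A=-3 and B=1, with C=k**3 + 5*k**2/4 + 5*k/4 - 5/8.
Key eq: (-3)·f(k+1) = (1)·f(k) + (k**3 + 5*k**2/4 + 5*k/4 - 5/8).
From deg A=0, deg B=0, deg C=3: d=3.
Solve for f: f(k) = -(2*k**3 - 2*k**2 + k - 2)/8 (degree 3 ≤ 3).
Get s_k = R·t_k = 2*(-3)**k*(2*k**3 - 2*k**2 + k - 2) with R(k) = B(k−1)f(k)/C(k) = -(2*k**3 - 2*k**2 + k - 2)/(8*k**3 + 10*k**2 + 10*k - 5).
s_(k+1) − s_k = (-3)**k*(-16*k**3 - 20*k**2 - 20*k + 10) = t_k.
Σ_(k=2)^n t_k = s_(n+1) − s_(2) = ((-3)**(n + 1)*(4*n**3 + 8*n**2 + 6*n - 2)) − (144), i.e. -12*(-3)**n*n**3 - 24*(-3)**n*n**2 - 18*(-3)**n*n + 6*(-3)**n - 144.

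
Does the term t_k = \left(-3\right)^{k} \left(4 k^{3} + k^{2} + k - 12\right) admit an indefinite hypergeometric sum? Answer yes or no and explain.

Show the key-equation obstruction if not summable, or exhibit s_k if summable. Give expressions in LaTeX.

Yes. s_k = \left(-3\right)^{k} \left(- k^{3} + 2 k^{2} - k + 3\right).

Step 1: r(k) = 3*(-4*k**3 - 13*k**2 - 15*k + 6)/(4*k**3 + k**2 + k - 12).
Take A(k)=-3, B(k)=1, C(k)=k**3 + k**2/4 + k/4 - 3.
f must satisfy (-3)·f(k+1) − (1)·f(k) = k**3 + k**2/4 + k/4 - 3.
Degrees (0,0,3) ⇒ d ≤ 3.
Match coefficients ⇒ f(k) = -(k**3 - 2*k**2 + k - 3)/4.
Get s_k = R·t_k = (-3)**k*(-k**3 + 2*k**2 - k + 3) with R(k) = B(k−1)f(k)/C(k) = -(k**3 - 2*k**2 + k - 3)/(4*k**3 + k**2 + k - 12).
s_(k+1) − s_k = (-3)**k*(4*k**3 + k**2 + k - 12) = t_k.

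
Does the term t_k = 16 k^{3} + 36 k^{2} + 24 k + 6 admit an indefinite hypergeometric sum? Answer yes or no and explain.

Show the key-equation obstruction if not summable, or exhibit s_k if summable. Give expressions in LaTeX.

Yes. s_k = k^{2} \left(4 k^{2} + 4 k - 2\right).

The ratio is (8*k**3 + 42*k**2 + 72*k + 41)/(8*k**3 + 18*k**2 + 12*k + 3).
Take A(k)=1, B(k)=1, C(k)=k**3 + 9*k**2/4 + 3*k/2 + 3/8.
Need (1)·f(k+1) − (1)·f(k) = k**3 + 9*k**2/4 + 3*k/2 + 3/8.
deg f ≤ 4 (via 0,0,3).
A polynomial solution: f(k) = k**2*(2*k**2 + 2*k - 1)/8.
Certificate R = B(k−1)f/C = k**2*(2*k**2 + 2*k - 1)/(8*k**3 + 18*k**2 + 12*k + 3) gives s_k = k**2*(4*k**2 + 4*k - 2).
Check: Δs_k = 16*k**3 + 36*k**2 + 24*k + 6. ✓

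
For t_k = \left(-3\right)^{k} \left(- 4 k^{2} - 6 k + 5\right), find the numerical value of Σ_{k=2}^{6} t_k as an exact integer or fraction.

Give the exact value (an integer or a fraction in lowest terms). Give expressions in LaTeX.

Step 1: r(k) = 3*(-4*k**2 - 14*k - 5)/(4*k**2 + 6*k - 5).
Gosper form: A/B · C(k+1)/C(k) with A=-3, B=1, C=k**2 + 3*k/2 - 5/4.
Need (-3)·f(k+1) − (1)·f(k) = k**2 + 3*k/2 - 5/4.
From deg A=0, deg B=0, deg C=2: d=2.
Solve for f: f(k) = -(k**2 - 2)/4 (degree 2 ≤ 2).
R(k) = B(k−1)·f(k)/C(k) = -(k**2 - 2)/(4*k**2 + 6*k - 5); s_k = R·t_k = (-3)**k*(k**2 - 2).
Check: Δs_k = (-3)**k*(-4*k**2 - 6*k + 5). ✓
Sum = s_(7) − s_(2); s_(7) = -102789, s_(2) = 18 ⇒ -102807.

Σ = -102807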